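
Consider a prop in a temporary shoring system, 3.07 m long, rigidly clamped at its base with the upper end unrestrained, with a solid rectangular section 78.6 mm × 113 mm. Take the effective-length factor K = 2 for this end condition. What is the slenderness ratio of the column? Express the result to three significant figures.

λ ≈ 271

Buckling occurs about the weak axis: I_min = h·b³/12 with b = 78.6 mm (the shorter side).
I_min = 113×78.6³/12 = 4.573×10^6 mm⁴
A = 8.882×10^3 mm²;  r_min = √(I/A) = √(4.573×10^6/8.882×10^3) = 22.69 mm
L_e = K·L = 2 × 3.07 m = 6.140 m = 6140.0 mm
λ = L_e / r_min = 6140.0 / 22.69 = 271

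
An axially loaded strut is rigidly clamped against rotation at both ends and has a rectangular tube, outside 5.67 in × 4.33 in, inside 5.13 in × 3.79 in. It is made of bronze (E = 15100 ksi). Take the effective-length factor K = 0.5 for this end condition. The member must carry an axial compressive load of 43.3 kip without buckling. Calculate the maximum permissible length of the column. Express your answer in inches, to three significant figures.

Weak-axis I_min = (h_o·b_o³ − h_i·b_i³)/12 with b_o = 4.33, b_i = 3.790 in (shorter outer/inner sides).
I_min = (5.67×4.33³ − 5.130×3.790³)/12 = 15.09 in⁴
At the buckling limit P_cr = P = 4.330×10^4 lb
From P_cr = π²EI/(K·L)²:  L = (1/K)·√(π²EI/P_cr) = (1/0.5)·√(π²×1.51×10^7×15.09/4.330×10^4)
L = 456 in

L_max ≈ 456 in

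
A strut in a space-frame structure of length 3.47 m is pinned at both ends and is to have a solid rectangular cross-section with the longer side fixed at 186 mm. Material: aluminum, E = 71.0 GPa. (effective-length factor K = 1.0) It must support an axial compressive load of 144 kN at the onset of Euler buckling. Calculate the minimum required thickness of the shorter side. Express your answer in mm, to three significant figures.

L_e = K·L = 1 × 3.47 = 3.470 m
Required I = P_cr·L_e²/(π²E) = 1.440×10^5 × 3.470² / (π² × 7.10×10^10) = 2.474×10^-6 m⁴
I_req = 2.474×10^6 mm⁴
Rectangle, weak axis: I_min = h·b³/12 with h = 186 mm fixed  ⇒  b = (12I/h)^(1/3) = 54.2 mm

b ≈ 54.2 mm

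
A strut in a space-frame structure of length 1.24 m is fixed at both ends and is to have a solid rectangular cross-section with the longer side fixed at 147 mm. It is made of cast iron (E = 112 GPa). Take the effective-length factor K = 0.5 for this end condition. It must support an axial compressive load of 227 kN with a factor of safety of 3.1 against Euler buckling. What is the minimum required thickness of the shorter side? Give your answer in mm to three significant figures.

Required P_cr = n·P = 3.1 × 227 = 703.7 kN
L_e = K·L = 0.5 × 1.24 = 0.6200 m
Required I = P_cr·L_e²/(π²E) = 7.037×10^5 × 0.6200² / (π² × 1.12×10^11) = 2.447×10^-7 m⁴
I_req = 2.447×10^5 mm⁴
Rectangle, weak axis: I_min = h·b³/12 with h = 147 mm fixed  ⇒  b = (12I/h)^(1/3) = 27.1 mm

b ≈ 27.1 mm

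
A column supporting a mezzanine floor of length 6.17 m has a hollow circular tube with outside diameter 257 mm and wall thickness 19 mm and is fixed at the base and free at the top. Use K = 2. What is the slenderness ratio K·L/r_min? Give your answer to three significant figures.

Inner diameter d_i = 257 − 2×19 = 219.0 mm
I = π(d_o⁴ − d_i⁴)/64 = π(257⁴ − 219.0⁴)/64 = 1.012×10^8 mm⁴
A = 1.421×10^4 mm²;  r_min = √(I/A) = √(1.012×10^8/1.421×10^4) = 84.41 mm
L_e = K·L = 2 × 6.17 m = 12.34 m = 12340 mm
λ = L_e / r_min = 12340 / 84.41 = 146

λ ≈ 146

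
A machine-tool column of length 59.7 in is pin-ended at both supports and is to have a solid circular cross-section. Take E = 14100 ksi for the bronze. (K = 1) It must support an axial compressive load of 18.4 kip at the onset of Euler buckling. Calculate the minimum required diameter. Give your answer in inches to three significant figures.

d ≈ 1.76 in

L_e = K·L = 1 × 59.7 = 59.70 in
Required I = P_cr·L_e²/(π²E) = 1.840×10^4 × 59.70² / (π² × 1.41×10^7) = 0.4712 in⁴
Solid circle: I = πd⁴/64  ⇒  d = (64I/π)^(1/4) = (64×0.4712/π)^(1/4) = 1.76 in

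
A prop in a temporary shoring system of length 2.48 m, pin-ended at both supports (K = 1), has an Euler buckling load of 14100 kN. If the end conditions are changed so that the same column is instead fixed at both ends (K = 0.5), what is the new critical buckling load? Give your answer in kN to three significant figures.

P_cr ∝ 1/K², so P_cr,new = P_cr,old × (K_old/K_new)² = 14100 × (1/0.5)²
= 14100 × 4.000 = 56400 kN

P_cr ≈ 56400 kN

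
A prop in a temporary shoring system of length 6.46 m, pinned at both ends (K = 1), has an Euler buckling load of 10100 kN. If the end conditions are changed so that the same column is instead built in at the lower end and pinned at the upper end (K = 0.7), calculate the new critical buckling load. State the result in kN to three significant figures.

P_cr ∝ 1/K², so P_cr,new = P_cr,old × (K_old/K_new)² = 10100 × (1/0.7)²
= 10100 × 2.041 = 20600 kN

P_cr ≈ 20600 kN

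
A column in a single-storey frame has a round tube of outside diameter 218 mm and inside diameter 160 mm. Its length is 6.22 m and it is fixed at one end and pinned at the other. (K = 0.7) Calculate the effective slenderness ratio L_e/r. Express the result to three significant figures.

d_o = 218 mm, d_i = 160 mm
I = π(d_o⁴ − d_i⁴)/64 = π(218⁴ − 160.0⁴)/64 = 7.870×10^7 mm⁴
A = 1.722×10^4 mm²;  r_min = √(I/A) = √(7.870×10^7/1.722×10^4) = 67.60 mm
L_e = K·L = 0.7 × 6.22 m = 4.354 m = 4354.0 mm
λ = L_e / r_min = 4354.0 / 67.60 = 64.4

λ ≈ 64.4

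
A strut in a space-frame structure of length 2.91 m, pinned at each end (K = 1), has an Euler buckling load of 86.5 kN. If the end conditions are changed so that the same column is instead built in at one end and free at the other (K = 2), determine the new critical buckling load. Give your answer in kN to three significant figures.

P_cr ∝ 1/K², so P_cr,new = P_cr,old × (K_old/K_new)² = 86.5 × (1/2)²
= 86.5 × 0.2500 = 21.6 kN

P_cr ≈ 21.6 kN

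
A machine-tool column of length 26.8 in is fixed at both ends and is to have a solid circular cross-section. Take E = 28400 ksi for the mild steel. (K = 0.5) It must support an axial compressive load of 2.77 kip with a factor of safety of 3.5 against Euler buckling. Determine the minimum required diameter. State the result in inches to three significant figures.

d ≈ 0.596 in

Required P_cr = n·P = 3.5 × 2.77 = 9.695 kip
L_e = K·L = 0.5 × 26.8 = 13.40 in
Required I = P_cr·L_e²/(π²E) = 9.695×10^3 × 13.40² / (π² × 2.84×10^7) = 6.211×10^-3 in⁴
Solid circle: I = πd⁴/64  ⇒  d = (64I/π)^(1/4) = (64×6.211×10^-3/π)^(1/4) = 0.596 in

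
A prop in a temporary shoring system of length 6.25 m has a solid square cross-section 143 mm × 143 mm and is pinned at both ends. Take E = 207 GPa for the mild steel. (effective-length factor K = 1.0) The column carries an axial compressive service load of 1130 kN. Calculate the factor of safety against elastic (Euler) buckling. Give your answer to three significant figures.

I = a⁴/12 = 143⁴/12 = 3.485×10^7 mm⁴
I = 3.485×10^7 mm⁴ = 3.485×10^-5 m⁴
Effective length L_e = K·L = 1 × 6.25 = 6.250 m
P_cr = π²EI / L_e² = π² × 207×10⁹ × 3.485×10^-5 / 6.250² = 1.823×10^6 N
Factor of safety n = P_cr / P = 1822.5 / 1130 = 1.61

n ≈ 1.61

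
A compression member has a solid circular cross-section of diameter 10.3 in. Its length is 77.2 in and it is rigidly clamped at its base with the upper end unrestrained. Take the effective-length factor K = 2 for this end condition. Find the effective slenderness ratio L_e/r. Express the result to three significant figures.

λ ≈ 60.0

For a solid circle r = d/4 = 10.3/4 = 2.575 in
L_e = K·L = 2 × 77.2 = 154.4 in
λ = L_e / r_min = 154.40 / 2.575 = 60.0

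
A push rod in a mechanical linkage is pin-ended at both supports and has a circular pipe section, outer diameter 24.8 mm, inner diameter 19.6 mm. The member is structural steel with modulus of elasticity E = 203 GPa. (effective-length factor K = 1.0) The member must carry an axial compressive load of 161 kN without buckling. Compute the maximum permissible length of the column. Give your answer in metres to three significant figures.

L_max ≈ 0.375 m

d_o = 24.8 mm, d_i = 19.6 mm
I = π(d_o⁴ − d_i⁴)/64 = π(24.8⁴ − 19.60⁴)/64 = 1.132×10^4 mm⁴
I = 1.132×10^-8 m⁴
At the buckling limit P_cr = P = 1.610×10^5 N
From P_cr = π²EI/(K·L)²:  L = (1/K)·√(π²EI/P_cr) = (1/1)·√(π²×2.03×10^11×1.132×10^-8/1.610×10^5)
L = 0.375 m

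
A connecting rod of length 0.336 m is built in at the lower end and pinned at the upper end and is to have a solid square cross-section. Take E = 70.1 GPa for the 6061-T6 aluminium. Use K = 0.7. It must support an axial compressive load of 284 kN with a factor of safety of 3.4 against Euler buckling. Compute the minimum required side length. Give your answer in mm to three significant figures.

Required P_cr = n·P = 3.4 × 284 = 965.6 kN
L_e = K·L = 0.7 × 0.336 = 0.2352 m
Required I = P_cr·L_e²/(π²E) = 9.656×10^5 × 0.2352² / (π² × 7.01×10^10) = 7.721×10^-8 m⁴
I_req = 7.721×10^4 mm⁴
Solid square: I = a⁴/12  ⇒  a = (12I)^(1/4) = (12×7.721×10^4)^(1/4) = 31.0 mm

a ≈ 31.0 mm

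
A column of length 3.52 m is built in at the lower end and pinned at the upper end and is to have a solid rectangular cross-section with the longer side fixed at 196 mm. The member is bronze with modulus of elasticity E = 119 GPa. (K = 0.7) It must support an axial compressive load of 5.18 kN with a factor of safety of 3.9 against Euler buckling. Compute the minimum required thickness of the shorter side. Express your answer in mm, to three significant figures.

Required P_cr = n·P = 3.9 × 5.18 = 20.20 kN
L_e = K·L = 0.7 × 3.52 = 2.464 m
Required I = P_cr·L_e²/(π²E) = 2.020×10^4 × 2.464² / (π² × 1.19×10^11) = 1.044×10^-7 m⁴
I_req = 1.044×10^5 mm⁴
Rectangle, weak axis: I_min = h·b³/12 with h = 196 mm fixed  ⇒  b = (12I/h)^(1/3) = 18.6 mm

b ≈ 18.6 mm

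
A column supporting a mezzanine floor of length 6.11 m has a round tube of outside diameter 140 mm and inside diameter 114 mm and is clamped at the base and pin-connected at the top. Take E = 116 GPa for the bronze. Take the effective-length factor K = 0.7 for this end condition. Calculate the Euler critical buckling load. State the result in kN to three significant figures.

d_o = 140 mm, d_i = 114 mm
I = π(d_o⁴ − d_i⁴)/64 = π(140⁴ − 114.0⁴)/64 = 1.057×10^7 mm⁴
I = 1.057×10^7 mm⁴ = 1.057×10^-5 m⁴
Effective length L_e = K·L = 0.7 × 6.11 = 4.277 m
P_cr = π²EI / L_e² = π² × 116×10⁹ × 1.057×10^-5 / 4.277² = 6.613×10^5 N

P_cr ≈ 661 kN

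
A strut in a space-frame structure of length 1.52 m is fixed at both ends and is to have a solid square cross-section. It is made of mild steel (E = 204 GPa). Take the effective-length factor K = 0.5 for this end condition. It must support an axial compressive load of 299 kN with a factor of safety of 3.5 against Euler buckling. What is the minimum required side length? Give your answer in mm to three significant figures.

Required P_cr = n·P = 3.5 × 299 = 1046 kN
L_e = K·L = 0.5 × 1.52 = 0.7600 m
Required I = P_cr·L_e²/(π²E) = 1.046×10^6 × 0.7600² / (π² × 2.04×10^11) = 3.002×10^-7 m⁴
I_req = 3.002×10^5 mm⁴
Solid square: I = a⁴/12  ⇒  a = (12I)^(1/4) = (12×3.002×10^5)^(1/4) = 43.6 mm

a ≈ 43.6 mm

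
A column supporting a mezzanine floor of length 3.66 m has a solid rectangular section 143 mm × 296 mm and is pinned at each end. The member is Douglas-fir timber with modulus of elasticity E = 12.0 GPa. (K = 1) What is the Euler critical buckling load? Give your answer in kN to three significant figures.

P_cr ≈ 638 kN

Buckling occurs about the weak axis: I_min = h·b³/12 with b = 143 mm (the shorter side).
I_min = 296×143³/12 = 7.213×10^7 mm⁴
I = 7.213×10^7 mm⁴ = 7.213×10^-5 m⁴
Effective length L_e = K·L = 1 × 3.66 = 3.660 m
P_cr = π²EI / L_e² = π² × 12.0×10⁹ × 7.213×10^-5 / 3.660² = 6.377×10^5 N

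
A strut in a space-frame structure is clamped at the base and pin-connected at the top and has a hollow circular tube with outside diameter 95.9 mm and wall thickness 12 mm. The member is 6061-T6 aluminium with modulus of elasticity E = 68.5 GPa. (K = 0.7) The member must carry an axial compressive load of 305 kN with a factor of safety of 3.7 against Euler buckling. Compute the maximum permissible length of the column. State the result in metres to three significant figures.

L_max ≈ 1.86 m

Inner diameter d_i = 95.9 − 2×12 = 71.90 mm
I = π(d_o⁴ − d_i⁴)/64 = π(95.9⁴ − 71.90⁴)/64 = 2.840×10^6 mm⁴
I = 2.840×10^-6 m⁴
Required critical load P_cr = n·P = 3.7 × 305 = 1128 kN = 1.129×10^6 N
From P_cr = π²EI/(K·L)²:  L = (1/K)·√(π²EI/P_cr) = (1/0.7)·√(π²×6.85×10^10×2.840×10^-6/1.129×10^6)
L = 1.86 m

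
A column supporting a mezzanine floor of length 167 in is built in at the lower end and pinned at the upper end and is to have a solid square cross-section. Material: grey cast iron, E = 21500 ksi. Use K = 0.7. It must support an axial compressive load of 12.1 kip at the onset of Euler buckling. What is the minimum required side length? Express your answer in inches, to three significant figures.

a ≈ 1.75 in

L_e = K·L = 0.7 × 167 = 116.9 in
Required I = P_cr·L_e²/(π²E) = 1.210×10^4 × 116.9² / (π² × 2.15×10^7) = 0.7792 in⁴
Solid square: I = a⁴/12  ⇒  a = (12I)^(1/4) = (12×0.7792)^(1/4) = 1.75 in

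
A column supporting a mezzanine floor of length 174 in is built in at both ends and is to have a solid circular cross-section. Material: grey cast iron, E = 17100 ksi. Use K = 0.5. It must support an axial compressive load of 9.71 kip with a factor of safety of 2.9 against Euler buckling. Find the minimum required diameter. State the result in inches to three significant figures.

Required P_cr = n·P = 2.9 × 9.71 = 28.16 kip
L_e = K·L = 0.5 × 174 = 87.00 in
Required I = P_cr·L_e²/(π²E) = 2.816×10^4 × 87.00² / (π² × 1.71×10^7) = 1.263 in⁴
Solid circle: I = πd⁴/64  ⇒  d = (64I/π)^(1/4) = (64×1.263/π)^(1/4) = 2.25 in

d ≈ 2.25 in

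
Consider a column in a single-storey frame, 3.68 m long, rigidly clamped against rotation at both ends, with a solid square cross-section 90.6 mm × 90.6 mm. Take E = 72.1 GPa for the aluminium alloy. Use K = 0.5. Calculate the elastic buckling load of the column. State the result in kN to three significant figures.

P_cr ≈ 1180 kN

I = a⁴/12 = 90.6⁴/12 = 5.615×10^6 mm⁴
I = 5.615×10^6 mm⁴ = 5.615×10^-6 m⁴
Effective length L_e = K·L = 0.5 × 3.68 = 1.840 m
P_cr = π²EI / L_e² = π² × 72.1×10⁹ × 5.615×10^-6 / 1.840² = 1.180×10^6 N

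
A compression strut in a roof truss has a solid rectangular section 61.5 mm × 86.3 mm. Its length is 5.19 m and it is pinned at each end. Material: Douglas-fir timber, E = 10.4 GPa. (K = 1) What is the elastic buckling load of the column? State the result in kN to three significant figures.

Buckling occurs about the weak axis: I_min = h·b³/12 with b = 61.5 mm (the shorter side).
I_min = 86.3×61.5³/12 = 1.673×10^6 mm⁴
I = 1.673×10^6 mm⁴ = 1.673×10^-6 m⁴
Effective length L_e = K·L = 1 × 5.19 = 5.190 m
P_cr = π²EI / L_e² = π² × 10.4×10⁹ × 1.673×10^-6 / 5.190² = 6.375×10^3 N

P_cr ≈ 6.37 kN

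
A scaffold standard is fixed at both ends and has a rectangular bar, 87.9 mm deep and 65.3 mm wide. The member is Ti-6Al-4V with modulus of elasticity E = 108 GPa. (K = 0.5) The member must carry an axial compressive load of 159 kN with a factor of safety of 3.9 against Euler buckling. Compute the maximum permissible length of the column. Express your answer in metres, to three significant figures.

Buckling occurs about the weak axis: I_min = h·b³/12 with b = 65.3 mm (the shorter side).
I_min = 87.9×65.3³/12 = 2.040×10^6 mm⁴
I = 2.040×10^-6 m⁴
Required critical load P_cr = n·P = 3.9 × 159 = 620.1 kN = 6.201×10^5 N
From P_cr = π²EI/(K·L)²:  L = (1/K)·√(π²EI/P_cr) = (1/0.5)·√(π²×1.08×10^11×2.040×10^-6/6.201×10^5)
L = 3.74 m

L_max ≈ 3.74 m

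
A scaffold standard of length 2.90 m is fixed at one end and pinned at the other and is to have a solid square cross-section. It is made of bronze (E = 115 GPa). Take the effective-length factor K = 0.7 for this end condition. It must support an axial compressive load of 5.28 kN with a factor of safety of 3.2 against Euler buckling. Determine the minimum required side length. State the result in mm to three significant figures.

a ≈ 29.3 mm

Required P_cr = n·P = 3.2 × 5.28 = 16.90 kN
L_e = K·L = 0.7 × 2.90 = 2.030 m
Required I = P_cr·L_e²/(π²E) = 1.690×10^4 × 2.030² / (π² × 1.15×10^11) = 6.134×10^-8 m⁴
I_req = 6.134×10^4 mm⁴
Solid square: I = a⁴/12  ⇒  a = (12I)^(1/4) = (12×6.134×10^4)^(1/4) = 29.3 mm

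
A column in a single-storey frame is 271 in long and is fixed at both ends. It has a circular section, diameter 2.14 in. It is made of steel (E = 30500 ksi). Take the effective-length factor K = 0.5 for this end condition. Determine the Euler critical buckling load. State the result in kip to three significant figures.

P_cr ≈ 16.9 kip

I = πd⁴/64 = π×2.14⁴/64 = 1.029 in⁴
Effective length L_e = K·L = 0.5 × 271 = 135.5 in
P_cr = π²EI / L_e² = π² × 30500×10³ × 1.029 / 135.5² = 1.688×10^4 lb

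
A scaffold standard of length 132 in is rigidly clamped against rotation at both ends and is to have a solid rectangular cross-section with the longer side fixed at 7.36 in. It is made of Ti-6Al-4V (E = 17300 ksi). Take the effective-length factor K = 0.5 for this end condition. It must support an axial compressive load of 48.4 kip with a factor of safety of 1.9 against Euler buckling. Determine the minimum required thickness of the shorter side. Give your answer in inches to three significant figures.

b ≈ 1.56 in

Required P_cr = n·P = 1.9 × 48.4 = 91.96 kip
L_e = K·L = 0.5 × 132 = 66.00 in
Required I = P_cr·L_e²/(π²E) = 9.196×10^4 × 66.00² / (π² × 1.73×10^7) = 2.346 in⁴
Rectangle, weak axis: I_min = h·b³/12 with h = 7.36 in fixed  ⇒  b = (12I/h)^(1/3) = 1.56 in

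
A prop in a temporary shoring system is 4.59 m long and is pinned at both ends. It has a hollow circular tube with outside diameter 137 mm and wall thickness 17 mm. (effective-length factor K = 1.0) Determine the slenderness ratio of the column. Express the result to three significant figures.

Inner diameter d_i = 137 − 2×17 = 103.0 mm
I = π(d_o⁴ − d_i⁴)/64 = π(137⁴ − 103.0⁴)/64 = 1.177×10^7 mm⁴
A = 6.409×10^3 mm²;  r_min = √(I/A) = √(1.177×10^7/6.409×10^3) = 42.85 mm
L_e = K·L = 1 × 4.59 m = 4.590 m = 4590.0 mm
λ = L_e / r_min = 4590.0 / 42.85 = 107

λ ≈ 107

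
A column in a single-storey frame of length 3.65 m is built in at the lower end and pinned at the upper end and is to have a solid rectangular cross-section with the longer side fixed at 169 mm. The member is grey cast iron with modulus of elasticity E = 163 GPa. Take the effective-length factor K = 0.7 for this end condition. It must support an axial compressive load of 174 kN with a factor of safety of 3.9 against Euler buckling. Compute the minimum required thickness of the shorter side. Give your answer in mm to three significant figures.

Required P_cr = n·P = 3.9 × 174 = 678.6 kN
L_e = K·L = 0.7 × 3.65 = 2.555 m
Required I = P_cr·L_e²/(π²E) = 6.786×10^5 × 2.555² / (π² × 1.63×10^11) = 2.754×10^-6 m⁴
I_req = 2.754×10^6 mm⁴
Rectangle, weak axis: I_min = h·b³/12 with h = 169 mm fixed  ⇒  b = (12I/h)^(1/3) = 58.0 mm

b ≈ 58.0 mm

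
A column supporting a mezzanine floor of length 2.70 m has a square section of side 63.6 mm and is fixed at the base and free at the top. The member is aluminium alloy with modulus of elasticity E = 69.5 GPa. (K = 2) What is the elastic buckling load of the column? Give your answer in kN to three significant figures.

P_cr ≈ 32.1 kN

I = a⁴/12 = 63.6⁴/12 = 1.363×10^6 mm⁴
I = 1.363×10^6 mm⁴ = 1.363×10^-6 m⁴
Effective length L_e = K·L = 2 × 2.70 = 5.400 m
P_cr = π²EI / L_e² = π² × 69.5×10⁹ × 1.363×10^-6 / 5.400² = 3.207×10^4 N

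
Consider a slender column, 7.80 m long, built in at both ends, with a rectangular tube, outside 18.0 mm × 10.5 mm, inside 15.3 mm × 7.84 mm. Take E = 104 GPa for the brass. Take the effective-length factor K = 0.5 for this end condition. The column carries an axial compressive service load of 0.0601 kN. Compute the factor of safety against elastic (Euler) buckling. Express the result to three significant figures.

Weak-axis I_min = (h_o·b_o³ − h_i·b_i³)/12 with b_o = 10.5, b_i = 7.840 mm (shorter outer/inner sides).
I_min = (18.0×10.5³ − 15.30×7.840³)/12 = 1.122×10^3 mm⁴
I = 1.122×10^3 mm⁴ = 1.122×10^-9 m⁴
Effective length L_e = K·L = 0.5 × 7.80 = 3.900 m
P_cr = π²EI / L_e² = π² × 104×10⁹ × 1.122×10^-9 / 3.900² = 75.72 N
Factor of safety n = P_cr / P = 0.075719 / 0.0601 = 1.26

n ≈ 1.26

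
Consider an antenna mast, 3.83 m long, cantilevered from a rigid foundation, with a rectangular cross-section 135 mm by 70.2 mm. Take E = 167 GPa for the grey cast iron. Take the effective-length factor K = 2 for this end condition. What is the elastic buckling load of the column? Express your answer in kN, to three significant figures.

P_cr ≈ 109 kN

Buckling occurs about the weak axis: I_min = h·b³/12 with b = 70.2 mm (the shorter side).
I_min = 135×70.2³/12 = 3.892×10^6 mm⁴
I = 3.892×10^6 mm⁴ = 3.892×10^-6 m⁴
Effective length L_e = K·L = 2 × 3.83 = 7.660 m
P_cr = π²EI / L_e² = π² × 167×10⁹ × 3.892×10^-6 / 7.660² = 1.093×10^5 N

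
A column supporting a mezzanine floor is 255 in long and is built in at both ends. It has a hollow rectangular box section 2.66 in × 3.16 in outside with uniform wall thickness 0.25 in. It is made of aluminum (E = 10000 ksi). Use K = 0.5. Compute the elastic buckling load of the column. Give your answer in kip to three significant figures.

P_cr ≈ 16.5 kip

Inner dimensions: h_i = 3.16 − 2×0.25 = 2.660 in, b_i = 2.66 − 2×0.25 = 2.160 in
Weak-axis I_min = (h_o·b_o³ − h_i·b_i³)/12 with b_o = 2.66, b_i = 2.160 in (shorter outer/inner sides).
I_min = (3.16×2.66³ − 2.660×2.160³)/12 = 2.722 in⁴
Effective length L_e = K·L = 0.5 × 255 = 127.5 in
P_cr = π²EI / L_e² = π² × 10000×10³ × 2.722 / 127.5² = 1.653×10^4 lb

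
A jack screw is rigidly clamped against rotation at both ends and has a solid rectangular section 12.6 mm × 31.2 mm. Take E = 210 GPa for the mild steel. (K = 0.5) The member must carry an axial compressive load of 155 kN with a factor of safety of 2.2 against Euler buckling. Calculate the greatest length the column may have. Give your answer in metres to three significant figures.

L_max ≈ 0.356 m

Buckling occurs about the weak axis: I_min = h·b³/12 with b = 12.6 mm (the shorter side).
I_min = 31.2×12.6³/12 = 5.201×10^3 mm⁴
I = 5.201×10^-9 m⁴
Required critical load P_cr = n·P = 2.2 × 155 = 341.0 kN = 3.410×10^5 N
From P_cr = π²EI/(K·L)²:  L = (1/K)·√(π²EI/P_cr) = (1/0.5)·√(π²×2.10×10^11×5.201×10^-9/3.410×10^5)
L = 0.356 m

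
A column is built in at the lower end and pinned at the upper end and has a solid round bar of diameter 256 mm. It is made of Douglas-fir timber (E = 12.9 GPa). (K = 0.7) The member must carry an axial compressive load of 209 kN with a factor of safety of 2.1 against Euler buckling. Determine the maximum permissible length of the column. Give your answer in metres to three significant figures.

I = πd⁴/64 = π×256⁴/64 = 2.108×10^8 mm⁴
I = 2.108×10^-4 m⁴
Required critical load P_cr = n·P = 2.1 × 209 = 438.9 kN = 4.389×10^5 N
From P_cr = π²EI/(K·L)²:  L = (1/K)·√(π²EI/P_cr) = (1/0.7)·√(π²×1.29×10^10×2.108×10^-4/4.389×10^5)
L = 11.2 m

L_max ≈ 11.2 m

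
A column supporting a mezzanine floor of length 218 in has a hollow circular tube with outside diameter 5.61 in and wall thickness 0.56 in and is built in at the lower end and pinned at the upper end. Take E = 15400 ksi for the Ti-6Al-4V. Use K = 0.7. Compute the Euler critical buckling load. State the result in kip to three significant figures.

P_cr ≈ 187 kip

Inner diameter d_i = 5.61 − 2×0.56 = 4.490 in
I = π(d_o⁴ − d_i⁴)/64 = π(5.61⁴ − 4.490⁴)/64 = 28.67 in⁴
Effective length L_e = K·L = 0.7 × 218 = 152.6 in
P_cr = π²EI / L_e² = π² × 15400×10³ × 28.67 / 152.6² = 1.871×10^5 lb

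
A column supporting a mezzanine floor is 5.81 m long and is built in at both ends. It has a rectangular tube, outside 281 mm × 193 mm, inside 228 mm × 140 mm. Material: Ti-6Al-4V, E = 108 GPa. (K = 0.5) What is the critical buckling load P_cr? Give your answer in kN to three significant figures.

P_cr ≈ 14700 kN

Weak-axis I_min = (h_o·b_o³ − h_i·b_i³)/12 with b_o = 193, b_i = 140.0 mm (shorter outer/inner sides).
I_min = (281×193³ − 228.0×140.0³)/12 = 1.162×10^8 mm⁴
I = 1.162×10^8 mm⁴ = 1.162×10^-4 m⁴
Effective length L_e = K·L = 0.5 × 5.81 = 2.905 m
P_cr = π²EI / L_e² = π² × 108×10⁹ × 1.162×10^-4 / 2.905² = 1.468×10^7 N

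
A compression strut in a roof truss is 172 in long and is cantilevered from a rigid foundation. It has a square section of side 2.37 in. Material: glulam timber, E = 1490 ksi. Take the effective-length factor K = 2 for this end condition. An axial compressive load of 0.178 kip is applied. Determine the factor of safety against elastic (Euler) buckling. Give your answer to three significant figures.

I = a⁴/12 = 2.37⁴/12 = 2.629 in⁴
Effective length L_e = K·L = 2 × 172 = 344.0 in
P_cr = π²EI / L_e² = π² × 1490×10³ × 2.629 / 344.0² = 326.7 lb
Factor of safety n = P_cr / P = 0.32672 / 0.178 = 1.84

n ≈ 1.84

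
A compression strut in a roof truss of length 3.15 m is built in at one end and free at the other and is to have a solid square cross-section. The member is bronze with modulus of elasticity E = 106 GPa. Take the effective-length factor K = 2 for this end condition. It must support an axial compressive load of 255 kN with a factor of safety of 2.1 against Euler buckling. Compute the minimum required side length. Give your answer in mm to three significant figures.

Required P_cr = n·P = 2.1 × 255 = 535.5 kN
L_e = K·L = 2 × 3.15 = 6.300 m
Required I = P_cr·L_e²/(π²E) = 5.355×10^5 × 6.300² / (π² × 1.06×10^11) = 2.032×10^-5 m⁴
I_req = 2.032×10^7 mm⁴
Solid square: I = a⁴/12  ⇒  a = (12I)^(1/4) = (12×2.032×10^7)^(1/4) = 125 mm

a ≈ 125 mm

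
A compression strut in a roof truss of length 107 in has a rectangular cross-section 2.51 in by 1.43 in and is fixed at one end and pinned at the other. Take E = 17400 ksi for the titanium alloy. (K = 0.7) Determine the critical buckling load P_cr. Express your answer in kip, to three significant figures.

P_cr ≈ 18.7 kip

Buckling occurs about the weak axis: I_min = h·b³/12 with b = 1.43 in (the shorter side).
I_min = 2.51×1.43³/12 = 0.6116 in⁴
Effective length L_e = K·L = 0.7 × 107 = 74.90 in
P_cr = π²EI / L_e² = π² × 17400×10³ × 0.6116 / 74.90² = 1.872×10^4 lb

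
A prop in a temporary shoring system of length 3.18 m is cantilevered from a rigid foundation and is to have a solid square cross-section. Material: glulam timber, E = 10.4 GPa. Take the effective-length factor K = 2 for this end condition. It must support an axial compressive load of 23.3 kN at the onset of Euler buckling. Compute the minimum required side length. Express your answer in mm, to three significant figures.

L_e = K·L = 2 × 3.18 = 6.360 m
Required I = P_cr·L_e²/(π²E) = 2.330×10^4 × 6.360² / (π² × 1.04×10^10) = 9.182×10^-6 m⁴
I_req = 9.182×10^6 mm⁴
Solid square: I = a⁴/12  ⇒  a = (12I)^(1/4) = (12×9.182×10^6)^(1/4) = 102 mm

a ≈ 102 mm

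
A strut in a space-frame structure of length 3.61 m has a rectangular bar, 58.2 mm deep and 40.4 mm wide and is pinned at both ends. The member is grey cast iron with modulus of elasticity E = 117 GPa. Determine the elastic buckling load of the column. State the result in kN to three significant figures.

Buckling occurs about the weak axis: I_min = h·b³/12 with b = 40.4 mm (the shorter side).
I_min = 58.2×40.4³/12 = 3.198×10^5 mm⁴
I = 3.198×10^5 mm⁴ = 3.198×10^-7 m⁴
Effective length L_e = K·L = 1 × 3.61 = 3.610 m
P_cr = π²EI / L_e² = π² × 117×10⁹ × 3.198×10^-7 / 3.610² = 2.834×10^4 N

P_cr ≈ 28.3 kN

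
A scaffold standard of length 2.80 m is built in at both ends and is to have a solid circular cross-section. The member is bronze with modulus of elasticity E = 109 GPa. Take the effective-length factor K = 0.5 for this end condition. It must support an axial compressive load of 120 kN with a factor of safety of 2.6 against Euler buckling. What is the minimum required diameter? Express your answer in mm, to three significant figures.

d ≈ 58.3 mm

Required P_cr = n·P = 2.6 × 120 = 312.0 kN
L_e = K·L = 0.5 × 2.80 = 1.400 m
Required I = P_cr·L_e²/(π²E) = 3.120×10^5 × 1.400² / (π² × 1.09×10^11) = 5.684×10^-7 m⁴
I_req = 5.684×10^5 mm⁴
Solid circle: I = πd⁴/64  ⇒  d = (64I/π)^(1/4) = (64×5.684×10^5/π)^(1/4) = 58.3 mm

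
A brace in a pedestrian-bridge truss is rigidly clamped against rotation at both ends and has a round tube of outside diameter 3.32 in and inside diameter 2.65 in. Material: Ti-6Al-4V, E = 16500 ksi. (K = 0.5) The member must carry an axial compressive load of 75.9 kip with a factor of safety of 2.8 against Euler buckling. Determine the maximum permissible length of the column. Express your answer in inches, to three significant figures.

L_max ≈ 104 in

d_o = 3.32 in, d_i = 2.65 in
I = π(d_o⁴ − d_i⁴)/64 = π(3.32⁴ − 2.650⁴)/64 = 3.543 in⁴
Required critical load P_cr = n·P = 2.8 × 75.9 = 212.5 kip = 2.125×10^5 lb
From P_cr = π²EI/(K·L)²:  L = (1/K)·√(π²EI/P_cr) = (1/0.5)·√(π²×1.65×10^7×3.543/2.125×10^5)
L = 104 in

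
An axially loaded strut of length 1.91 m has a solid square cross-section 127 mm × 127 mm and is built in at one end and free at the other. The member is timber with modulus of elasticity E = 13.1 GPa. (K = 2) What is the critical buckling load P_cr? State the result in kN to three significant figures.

I = a⁴/12 = 127⁴/12 = 2.168×10^7 mm⁴
I = 2.168×10^7 mm⁴ = 2.168×10^-5 m⁴
Effective length L_e = K·L = 2 × 1.91 = 3.820 m
P_cr = π²EI / L_e² = π² × 13.1×10⁹ × 2.168×10^-5 / 3.820² = 1.921×10^5 N

P_cr ≈ 192 kN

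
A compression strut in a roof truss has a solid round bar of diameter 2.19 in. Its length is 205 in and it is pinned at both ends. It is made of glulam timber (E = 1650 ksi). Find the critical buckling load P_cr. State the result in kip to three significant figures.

I = πd⁴/64 = π×2.19⁴/64 = 1.129 in⁴
Effective length L_e = K·L = 1 × 205 = 205.0 in
P_cr = π²EI / L_e² = π² × 1650×10³ × 1.129 / 205.0² = 437.5 lb

P_cr ≈ 0.438 kip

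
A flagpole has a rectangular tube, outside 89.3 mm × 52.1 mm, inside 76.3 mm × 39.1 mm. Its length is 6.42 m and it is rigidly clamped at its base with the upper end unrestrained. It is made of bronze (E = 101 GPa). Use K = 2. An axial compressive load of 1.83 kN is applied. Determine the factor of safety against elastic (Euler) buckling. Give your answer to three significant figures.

n ≈ 2.22

Weak-axis I_min = (h_o·b_o³ − h_i·b_i³)/12 with b_o = 52.1, b_i = 39.10 mm (shorter outer/inner sides).
I_min = (89.3×52.1³ − 76.30×39.10³)/12 = 6.723×10^5 mm⁴
I = 6.723×10^5 mm⁴ = 6.723×10^-7 m⁴
Effective length L_e = K·L = 2 × 6.42 = 12.84 m
P_cr = π²EI / L_e² = π² × 101×10⁹ × 6.723×10^-7 / 12.84² = 4.065×10^3 N
Factor of safety n = P_cr / P = 4.0651 / 1.83 = 2.22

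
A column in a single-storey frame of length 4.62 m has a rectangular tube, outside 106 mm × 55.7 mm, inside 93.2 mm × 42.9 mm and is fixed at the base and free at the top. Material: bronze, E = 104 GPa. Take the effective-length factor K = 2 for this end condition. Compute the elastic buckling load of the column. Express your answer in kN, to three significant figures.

Weak-axis I_min = (h_o·b_o³ − h_i·b_i³)/12 with b_o = 55.7, b_i = 42.90 mm (shorter outer/inner sides).
I_min = (106×55.7³ − 93.20×42.90³)/12 = 9.133×10^5 mm⁴
I = 9.133×10^5 mm⁴ = 9.133×10^-7 m⁴
Effective length L_e = K·L = 2 × 4.62 = 9.240 m
P_cr = π²EI / L_e² = π² × 104×10⁹ × 9.133×10^-7 / 9.240² = 1.098×10^4 N

P_cr ≈ 11.0 kN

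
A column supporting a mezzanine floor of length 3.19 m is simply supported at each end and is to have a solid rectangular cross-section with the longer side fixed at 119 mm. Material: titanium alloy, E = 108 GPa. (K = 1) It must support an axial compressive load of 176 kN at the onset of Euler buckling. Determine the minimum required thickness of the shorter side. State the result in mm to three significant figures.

L_e = K·L = 1 × 3.19 = 3.190 m
Required I = P_cr·L_e²/(π²E) = 1.760×10^5 × 3.190² / (π² × 1.08×10^11) = 1.680×10^-6 m⁴
I_req = 1.680×10^6 mm⁴
Rectangle, weak axis: I_min = h·b³/12 with h = 119 mm fixed  ⇒  b = (12I/h)^(1/3) = 55.3 mm

b ≈ 55.3 mm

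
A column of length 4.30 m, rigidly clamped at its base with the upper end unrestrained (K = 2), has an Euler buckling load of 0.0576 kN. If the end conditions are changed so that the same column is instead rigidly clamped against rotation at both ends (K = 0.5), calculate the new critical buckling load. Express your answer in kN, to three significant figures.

P_cr ∝ 1/K², so P_cr,new = P_cr,old × (K_old/K_new)² = 0.0576 × (2/0.5)²
= 0.0576 × 16.00 = 0.922 kN

P_cr ≈ 0.922 kN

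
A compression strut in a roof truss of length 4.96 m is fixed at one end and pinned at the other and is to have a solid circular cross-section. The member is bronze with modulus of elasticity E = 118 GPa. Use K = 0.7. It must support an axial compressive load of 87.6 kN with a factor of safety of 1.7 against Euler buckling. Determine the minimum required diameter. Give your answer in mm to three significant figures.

Required P_cr = n·P = 1.7 × 87.6 = 148.9 kN
L_e = K·L = 0.7 × 4.96 = 3.472 m
Required I = P_cr·L_e²/(π²E) = 1.489×10^5 × 3.472² / (π² × 1.18×10^11) = 1.541×10^-6 m⁴
I_req = 1.541×10^6 mm⁴
Solid circle: I = πd⁴/64  ⇒  d = (64I/π)^(1/4) = (64×1.541×10^6/π)^(1/4) = 74.9 mm

d ≈ 74.9 mm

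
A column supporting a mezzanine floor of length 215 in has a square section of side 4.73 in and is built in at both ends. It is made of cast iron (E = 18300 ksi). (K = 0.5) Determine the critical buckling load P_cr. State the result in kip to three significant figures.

I = a⁴/12 = 4.73⁴/12 = 41.71 in⁴
Effective length L_e = K·L = 0.5 × 215 = 107.5 in
P_cr = π²EI / L_e² = π² × 18300×10³ × 41.71 / 107.5² = 6.519×10^5 lb

P_cr ≈ 652 kip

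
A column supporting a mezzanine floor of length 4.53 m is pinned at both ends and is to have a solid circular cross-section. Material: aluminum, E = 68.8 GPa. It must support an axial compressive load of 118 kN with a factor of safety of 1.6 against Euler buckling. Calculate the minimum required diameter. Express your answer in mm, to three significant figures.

d ≈ 104 mm

Required P_cr = n·P = 1.6 × 118 = 188.8 kN
L_e = K·L = 1 × 4.53 = 4.530 m
Required I = P_cr·L_e²/(π²E) = 1.888×10^5 × 4.530² / (π² × 6.88×10^10) = 5.706×10^-6 m⁴
I_req = 5.706×10^6 mm⁴
Solid circle: I = πd⁴/64  ⇒  d = (64I/π)^(1/4) = (64×5.706×10^6/π)^(1/4) = 104 mm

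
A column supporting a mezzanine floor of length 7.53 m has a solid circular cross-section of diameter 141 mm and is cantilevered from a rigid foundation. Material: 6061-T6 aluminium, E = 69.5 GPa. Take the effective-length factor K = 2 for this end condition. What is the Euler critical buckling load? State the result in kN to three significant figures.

P_cr ≈ 58.7 kN

I = πd⁴/64 = π×141⁴/64 = 1.940×10^7 mm⁴
I = 1.940×10^7 mm⁴ = 1.940×10^-5 m⁴
Effective length L_e = K·L = 2 × 7.53 = 15.06 m
P_cr = π²EI / L_e² = π² × 69.5×10⁹ × 1.940×10^-5 / 15.06² = 5.868×10^4 N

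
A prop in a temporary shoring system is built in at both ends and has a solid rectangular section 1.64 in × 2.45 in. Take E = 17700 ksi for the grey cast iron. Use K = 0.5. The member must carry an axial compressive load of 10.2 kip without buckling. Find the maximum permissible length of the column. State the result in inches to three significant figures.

Buckling occurs about the weak axis: I_min = h·b³/12 with b = 1.64 in (the shorter side).
I_min = 2.45×1.64³/12 = 0.9006 in⁴
At the buckling limit P_cr = P = 1.020×10^4 lb
From P_cr = π²EI/(K·L)²:  L = (1/K)·√(π²EI/P_cr) = (1/0.5)·√(π²×1.77×10^7×0.9006/1.020×10^4)
L = 248 in

L_max ≈ 248 in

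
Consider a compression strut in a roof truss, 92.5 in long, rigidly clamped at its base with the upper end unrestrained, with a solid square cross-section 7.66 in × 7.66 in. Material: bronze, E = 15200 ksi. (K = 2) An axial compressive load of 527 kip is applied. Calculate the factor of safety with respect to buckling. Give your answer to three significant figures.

I = a⁴/12 = 7.66⁴/12 = 286.9 in⁴
Effective length L_e = K·L = 2 × 92.5 = 185.0 in
P_cr = π²EI / L_e² = π² × 15200×10³ × 286.9 / 185.0² = 1.258×10^6 lb
Factor of safety n = P_cr / P = 1257.6 / 527 = 2.39

n ≈ 2.39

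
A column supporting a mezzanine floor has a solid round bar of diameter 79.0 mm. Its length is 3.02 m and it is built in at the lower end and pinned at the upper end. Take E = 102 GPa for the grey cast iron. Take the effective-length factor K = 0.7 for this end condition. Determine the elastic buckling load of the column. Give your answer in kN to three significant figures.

P_cr ≈ 431 kN

I = πd⁴/64 = π×79.0⁴/64 = 1.912×10^6 mm⁴
I = 1.912×10^6 mm⁴ = 1.912×10^-6 m⁴
Effective length L_e = K·L = 0.7 × 3.02 = 2.114 m
P_cr = π²EI / L_e² = π² × 102×10⁹ × 1.912×10^-6 / 2.114² = 4.307×10^5 N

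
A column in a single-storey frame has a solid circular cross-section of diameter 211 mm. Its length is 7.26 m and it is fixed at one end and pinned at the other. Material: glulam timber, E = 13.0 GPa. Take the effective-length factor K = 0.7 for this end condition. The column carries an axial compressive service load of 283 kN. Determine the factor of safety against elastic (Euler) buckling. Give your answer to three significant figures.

I = πd⁴/64 = π×211⁴/64 = 9.730×10^7 mm⁴
I = 9.730×10^7 mm⁴ = 9.730×10^-5 m⁴
Effective length L_e = K·L = 0.7 × 7.26 = 5.082 m
P_cr = π²EI / L_e² = π² × 13.0×10⁹ × 9.730×10^-5 / 5.082² = 4.834×10^5 N
Factor of safety n = P_cr / P = 483.36 / 283 = 1.71

n ≈ 1.71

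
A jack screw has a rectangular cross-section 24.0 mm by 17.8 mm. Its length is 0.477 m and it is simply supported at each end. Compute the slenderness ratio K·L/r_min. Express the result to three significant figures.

λ ≈ 92.8

For a rectangle r_min = b/√12 = 17.8/√12 = 5.138 mm
L_e = K·L = 1 × 0.477 m = 0.4770 m = 477.00 mm
λ = L_e / r_min = 477.00 / 5.138 = 92.8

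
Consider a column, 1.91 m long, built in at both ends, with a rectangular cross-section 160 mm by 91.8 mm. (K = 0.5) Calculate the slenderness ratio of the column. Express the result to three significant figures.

For a rectangle r_min = b/√12 = 91.8/√12 = 26.50 mm
L_e = K·L = 0.5 × 1.91 m = 0.9550 m = 955.00 mm
λ = L_e / r_min = 955.00 / 26.50 = 36.0

λ ≈ 36.0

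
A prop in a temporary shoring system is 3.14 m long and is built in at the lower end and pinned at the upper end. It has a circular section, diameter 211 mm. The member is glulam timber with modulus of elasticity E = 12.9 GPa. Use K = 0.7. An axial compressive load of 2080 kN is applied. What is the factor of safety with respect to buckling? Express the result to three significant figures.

I = πd⁴/64 = π×211⁴/64 = 9.730×10^7 mm⁴
I = 9.730×10^7 mm⁴ = 9.730×10^-5 m⁴
Effective length L_e = K·L = 0.7 × 3.14 = 2.198 m
P_cr = π²EI / L_e² = π² × 12.9×10⁹ × 9.730×10^-5 / 2.198² = 2.564×10^6 N
Factor of safety n = P_cr / P = 2564.1 / 2080 = 1.23

n ≈ 1.23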